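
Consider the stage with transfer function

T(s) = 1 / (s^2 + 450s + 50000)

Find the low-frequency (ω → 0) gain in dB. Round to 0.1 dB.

T(0) = 1 / 50000 = 2e-05
20 log₁₀(2e-05) ≈ -93.98 dB

-94.0 dB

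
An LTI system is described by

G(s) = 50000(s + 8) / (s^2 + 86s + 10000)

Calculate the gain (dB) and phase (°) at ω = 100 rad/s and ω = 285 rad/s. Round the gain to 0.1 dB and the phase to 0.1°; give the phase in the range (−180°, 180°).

ω = 100: 55.3 dB, -4.6°; ω = 285: 45.5 dB, -72.6°

At s = jω = j100:
zero (s+8): 8 + j100 → |·| = √(8²+100²) = √10064 ≈ 100.32, ∠ = arctan(100/8) ≈ 85.43°
quadratic: (j100)² + 86·j100 + 10000 = 0 + j8600 → |·| ≈ 8600, ∠ ≈ 90.00°
|G| = 50000 · 100.32 / 8600 ≈ 583.26
Gain = 20 log₁₀(583.26) ≈ 55.32 dB
∠G = 85.43° − 90.00° = -4.57°

At s = jω = j285:
zero (s+8): 8 + j285 → |·| = √(8²+285²) = √81289 ≈ 285.11, ∠ = arctan(285/8) ≈ 88.39°
quadratic: (j285)² + 86·j285 + 10000 = -71225 + j24510 → |·| ≈ 75324, ∠ ≈ 161.01°
|G| = 50000 · 285.11 / 75324 ≈ 189.26
Gain = 20 log₁₀(189.26) ≈ 45.54 dB
∠G = 88.39° − 161.01° = -72.62°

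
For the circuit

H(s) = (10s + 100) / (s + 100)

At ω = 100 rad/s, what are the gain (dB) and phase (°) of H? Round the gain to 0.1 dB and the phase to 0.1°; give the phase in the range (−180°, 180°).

17.0 dB, 39.3°

Substitute s = j100:
Numerator: 10(j100) + 100 = 100 + j1000
Denominator: (j100) + 100 = 100 + j100
|N| = √(100² + 1000²) ≈ 1005, ∠N ≈ 84.29°
|D| = √(100² + 100²) ≈ 141.42, ∠D ≈ 45.00°
|H| = 1005 / 141.42 ≈ 7.1065
Gain = 20 log₁₀(7.1065) ≈ 17.03 dB
∠H = 84.29° − 45.00° = 39.29°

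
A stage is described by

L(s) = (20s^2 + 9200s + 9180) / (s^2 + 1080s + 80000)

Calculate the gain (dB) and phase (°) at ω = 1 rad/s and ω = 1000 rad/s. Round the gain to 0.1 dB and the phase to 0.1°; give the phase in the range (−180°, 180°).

Substitute s = j1:
Numerator: 20(j1)^2 + 9200(j1) + 9180 = 9160 + j9200
Denominator: (j1)^2 + 1080(j1) + 80000 = 79999 + j1080
|N| = √(9160² + 9200²) ≈ 12983, ∠N ≈ 45.12°
|D| = √(79999² + 1080²) ≈ 80006, ∠D ≈ 0.77°
|L| = 12983 / 80006 ≈ 0.16228
Gain = 20 log₁₀(0.16228) ≈ -15.79 dB
∠L = 45.12° − 0.77° = 44.35°

Substitute s = j1000:
Numerator: 20(j1000)^2 + 9200(j1000) + 9180 = -19990820 + j9200000
Denominator: (j1000)^2 + 1080(j1000) + 80000 = -920000 + j1080000
|N| = √(19990820² + 9200000²) ≈ 2.2006e+07, ∠N ≈ 155.29°
|D| = √(920000² + 1080000²) ≈ 1.4187e+06, ∠D ≈ 130.43°
|L| = 2.2006e+07 / 1.4187e+06 ≈ 15.511
Gain = 20 log₁₀(15.511) ≈ 23.81 dB
∠L = 155.29° − 130.43° = 24.86°

ω = 1: -15.8 dB, 44.4°; ω = 1000: 23.8 dB, 24.9°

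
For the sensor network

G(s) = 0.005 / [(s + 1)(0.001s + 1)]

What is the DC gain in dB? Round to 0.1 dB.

-46.0 dB

G(0) = 0.005 · 1 / 1 = 0.005
20 log₁₀(0.005) ≈ -46.02 dB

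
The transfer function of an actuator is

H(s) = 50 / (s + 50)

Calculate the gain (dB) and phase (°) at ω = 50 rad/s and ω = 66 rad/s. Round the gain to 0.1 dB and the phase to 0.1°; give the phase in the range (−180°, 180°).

ω = 50: -3.0 dB, -45.0°; ω = 66: -4.4 dB, -52.9°

Substitute s = j50:
Numerator: 50 = 50 + j0
Denominator: (j50) + 50 = 50 + j50
|N| = √(50² + 0²) ≈ 50, ∠N ≈ 0.00°
|D| = √(50² + 50²) ≈ 70.711, ∠D ≈ 45.00°
|H| = 50 / 70.711 ≈ 0.7071
Gain = 20 log₁₀(0.7071) ≈ -3.01 dB
∠H = 0.00° − 45.00° = -45.00°

Substitute s = j66:
Numerator: 50 = 50 + j0
Denominator: (j66) + 50 = 50 + j66
|N| = √(50² + 0²) ≈ 50, ∠N ≈ 0.00°
|D| = √(50² + 66²) ≈ 82.801, ∠D ≈ 52.85°
|H| = 50 / 82.801 ≈ 0.60386
Gain = 20 log₁₀(0.60386) ≈ -4.38 dB
∠H = 0.00° − 52.85° = -52.85°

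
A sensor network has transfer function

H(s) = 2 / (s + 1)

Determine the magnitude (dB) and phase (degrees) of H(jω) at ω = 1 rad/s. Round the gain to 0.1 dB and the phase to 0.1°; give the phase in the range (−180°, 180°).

3.0 dB, -45.0°

Substitute s = j1:
Numerator: 2 = 2 + j0
Denominator: (j1) + 1 = 1 + j1
|N| = √(2² + 0²) ≈ 2, ∠N ≈ 0.00°
|D| = √(1² + 1²) ≈ 1.4142, ∠D ≈ 45.00°
|H| = 2 / 1.4142 ≈ 1.4142
Gain = 20 log₁₀(1.4142) ≈ 3.01 dB
∠H = 0.00° − 45.00° = -45.00°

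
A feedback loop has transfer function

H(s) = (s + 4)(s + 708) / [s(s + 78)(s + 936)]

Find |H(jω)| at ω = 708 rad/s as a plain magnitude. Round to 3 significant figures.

0.00120

At s = jω = j708:
zero (s+4): 4 + j708 → |·| = √(4²+708²) = √501280 ≈ 708.01, ∠ = arctan(708/4) ≈ 89.68°
zero (s+708): 708 + j708 → |·| = √(708²+708²) = √1002528 ≈ 1001.3, ∠ = arctan(708/708) ≈ 45.00°
pole (s+78): 78 + j708 → |·| = √(78²+708²) = √507348 ≈ 712.28, ∠ = arctan(708/78) ≈ 83.71°
pole (s+936): 936 + j708 → |·| = √(936²+708²) = √1377360 ≈ 1173.6, ∠ = arctan(708/936) ≈ 37.10°
pole at origin: |s| = 708, ∠ = 90.00° (in denominator)
|H| = 1 · 7.0893e+05 / 5.9184e+08 ≈ 0.0011978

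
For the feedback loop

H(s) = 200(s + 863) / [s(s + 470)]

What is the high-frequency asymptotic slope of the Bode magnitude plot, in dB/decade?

Each pole contributes −20 dB/decade at high frequency; each zero contributes +20 dB/decade.
Net: 1 zero(s) − 2 pole(s) → -20 dB/decade.

-20 dB/decade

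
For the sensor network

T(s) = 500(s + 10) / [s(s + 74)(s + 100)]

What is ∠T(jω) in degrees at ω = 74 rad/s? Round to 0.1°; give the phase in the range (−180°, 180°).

-89.2°

At s = jω = j74:
zero (s+10): 10 + j74 → |·| = √(10²+74²) = √5576 ≈ 74.673, ∠ = arctan(74/10) ≈ 82.30°
pole (s+74): 74 + j74 → |·| = √(74²+74²) = √10952 ≈ 104.65, ∠ = arctan(74/74) ≈ 45.00°
pole (s+100): 100 + j74 → |·| = √(100²+74²) = √15476 ≈ 124.4, ∠ = arctan(74/100) ≈ 36.50°
pole at origin: |s| = 74, ∠ = 90.00° (in denominator)
∠T = 82.30° − 171.50° = -89.20°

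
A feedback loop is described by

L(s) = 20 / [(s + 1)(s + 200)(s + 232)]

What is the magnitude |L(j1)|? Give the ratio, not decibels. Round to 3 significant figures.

At s = jω = j1:
pole (s+1): 1 + j1 → |·| = √(1²+1²) = √2 ≈ 1.4142, ∠ = arctan(1/1) ≈ 45.00°
pole (s+200): 200 + j1 → |·| = √(200²+1²) = √40001 ≈ 200, ∠ = arctan(1/200) ≈ 0.29°
pole (s+232): 232 + j1 → |·| = √(232²+1²) = √53825 ≈ 232, ∠ = arctan(1/232) ≈ 0.25°
|L| = 20 / 65619 ≈ 0.00030479

0.000305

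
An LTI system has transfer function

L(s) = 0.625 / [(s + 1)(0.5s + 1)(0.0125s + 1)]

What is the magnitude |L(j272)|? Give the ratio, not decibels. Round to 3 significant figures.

4.77e-06

At ω = 272 rad/s:
pole (1 + j272·1) = 1 + j272 → |·| ≈ 272, ∠ ≈ 89.79°
pole (1 + j272·0.5) = 1 + j136 → |·| ≈ 136, ∠ ≈ 89.58°
pole (1 + j272·0.0125) = 1 + j3.4 → |·| ≈ 3.544, ∠ ≈ 73.61°
|L| = 0.625 · 1 / (272 · 136 · 3.544) ≈ 4.7674e-06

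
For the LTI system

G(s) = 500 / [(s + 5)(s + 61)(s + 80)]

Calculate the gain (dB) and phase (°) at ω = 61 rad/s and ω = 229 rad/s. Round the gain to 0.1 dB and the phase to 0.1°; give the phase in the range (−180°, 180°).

At s = jω = j61:
pole (s+5): 5 + j61 → |·| = √(5²+61²) = √3746 ≈ 61.205, ∠ = arctan(61/5) ≈ 85.31°
pole (s+61): 61 + j61 → |·| = √(61²+61²) = √7442 ≈ 86.267, ∠ = arctan(61/61) ≈ 45.00°
pole (s+80): 80 + j61 → |·| = √(80²+61²) = √10121 ≈ 100.6, ∠ = arctan(61/80) ≈ 37.33°
|G| = 500 / 5.3117e+05 ≈ 0.00094132
Gain = 20 log₁₀(0.00094132) ≈ -60.53 dB
∠G = 0.00° − 167.64° = -167.64°

At s = jω = j229:
pole (s+5): 5 + j229 → |·| = √(5²+229²) = √52466 ≈ 229.05, ∠ = arctan(229/5) ≈ 88.75°
pole (s+61): 61 + j229 → |·| = √(61²+229²) = √56162 ≈ 236.99, ∠ = arctan(229/61) ≈ 75.08°
pole (s+80): 80 + j229 → |·| = √(80²+229²) = √58841 ≈ 242.57, ∠ = arctan(229/80) ≈ 70.74°
|G| = 500 / 1.3167e+07 ≈ 3.7974e-05
Gain = 20 log₁₀(3.7974e-05) ≈ -88.41 dB
∠G = 0.00° − 234.57° = -234.57° ≡ 125.43° (principal value)

ω = 61: -60.5 dB, -167.6°; ω = 229: -88.4 dB, 125.4°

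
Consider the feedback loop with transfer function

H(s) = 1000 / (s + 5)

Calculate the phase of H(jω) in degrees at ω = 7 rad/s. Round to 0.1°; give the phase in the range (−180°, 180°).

At s = jω = j7:
pole (s+5): 5 + j7 → |·| = √(5²+7²) = √74 ≈ 8.6023, ∠ = arctan(7/5) ≈ 54.46°
∠H = 0.00° − 54.46° = -54.46°

-54.5°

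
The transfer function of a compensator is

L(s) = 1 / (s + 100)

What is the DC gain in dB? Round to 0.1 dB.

L(0) = 1 / 100 = 0.01
20 log₁₀(0.01) ≈ -40.00 dB

-40.0 dB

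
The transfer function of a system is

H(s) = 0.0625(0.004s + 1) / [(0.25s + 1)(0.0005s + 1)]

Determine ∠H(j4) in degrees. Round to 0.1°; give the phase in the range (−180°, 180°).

-44.2°

At ω = 4 rad/s:
zero (1 + j4·0.004) = 1 + j0.016 → |·| ≈ 1.0001, ∠ ≈ 0.92°
pole (1 + j4·0.25) = 1 + j1 → |·| ≈ 1.4142, ∠ ≈ 45.00°
pole (1 + j4·0.0005) = 1 + j0.002 → |·| ≈ 1, ∠ ≈ 0.11°
∠H = (0.92°) − (45.00° + 0.11°) = -44.19°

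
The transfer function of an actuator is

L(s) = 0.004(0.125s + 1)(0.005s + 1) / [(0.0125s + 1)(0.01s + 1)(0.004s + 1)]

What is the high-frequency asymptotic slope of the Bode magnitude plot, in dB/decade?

-20 dB/decade

Each pole contributes −20 dB/decade at high frequency; each zero contributes +20 dB/decade.
Net: 2 zero(s) − 3 pole(s) → -20 dB/decade.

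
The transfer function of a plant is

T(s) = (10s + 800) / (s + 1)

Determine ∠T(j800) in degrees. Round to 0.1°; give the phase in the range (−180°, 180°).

Substitute s = j800:
Numerator: 10(j800) + 800 = 800 + j8000
Denominator: (j800) + 1 = 1 + j800
|N| = √(800² + 8000²) ≈ 8039.9, ∠N ≈ 84.29°
|D| = √(1² + 800²) ≈ 800, ∠D ≈ 89.93°
∠T = 84.29° − 89.93° = -5.64°

-5.6°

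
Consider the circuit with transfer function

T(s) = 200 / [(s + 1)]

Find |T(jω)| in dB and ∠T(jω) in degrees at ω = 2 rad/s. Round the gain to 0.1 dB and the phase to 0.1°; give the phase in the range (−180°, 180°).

At ω = 2 rad/s:
pole (1 + j2·1) = 1 + j2 → |·| ≈ 2.2361, ∠ ≈ 63.43°
|T| = 200 · 1 / (2.2361) ≈ 89.441
Gain = 20 log₁₀(89.441) ≈ 39.03 dB
∠T = (0°) − (63.43°) = -63.43°

39.0 dB, -63.4°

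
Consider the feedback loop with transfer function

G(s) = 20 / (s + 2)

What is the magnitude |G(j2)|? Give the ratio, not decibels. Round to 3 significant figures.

At s = jω = j2:
pole (s+2): 2 + j2 → |·| = √(2²+2²) = √8 ≈ 2.8284, ∠ = arctan(2/2) ≈ 45.00°
|G| = 20 / 2.8284 ≈ 7.0711

7.07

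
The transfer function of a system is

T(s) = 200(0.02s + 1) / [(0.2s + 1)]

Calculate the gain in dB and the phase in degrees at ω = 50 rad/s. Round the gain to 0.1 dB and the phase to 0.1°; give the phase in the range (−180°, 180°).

29.0 dB, -39.3°

At ω = 50 rad/s:
zero (1 + j50·0.02) = 1 + j1 → |·| ≈ 1.4142, ∠ ≈ 45.00°
pole (1 + j50·0.2) = 1 + j10 → |·| ≈ 10.05, ∠ ≈ 84.29°
|T| = 200 · 1.4142 / (10.05) ≈ 28.143
Gain = 20 log₁₀(28.143) ≈ 28.99 dB
∠T = (45.00°) − (84.29°) = -39.29°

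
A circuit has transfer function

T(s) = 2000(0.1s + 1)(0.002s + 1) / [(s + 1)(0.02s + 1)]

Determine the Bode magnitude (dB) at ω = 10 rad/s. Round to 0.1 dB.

48.8 dB

At ω = 10 rad/s:
zero (1 + j10·0.1) = 1 + j1 → |·| ≈ 1.4142, ∠ ≈ 45.00°
zero (1 + j10·0.002) = 1 + j0.02 → |·| ≈ 1.0002, ∠ ≈ 1.15°
pole (1 + j10·1) = 1 + j10 → |·| ≈ 10.05, ∠ ≈ 84.29°
pole (1 + j10·0.02) = 1 + j0.2 → |·| ≈ 1.0198, ∠ ≈ 11.31°
|T| = 2000 · 1.4142 · 1.0002 / (10.05 · 1.0198) ≈ 276.02
Gain = 20 log₁₀(276.02) ≈ 48.82 dB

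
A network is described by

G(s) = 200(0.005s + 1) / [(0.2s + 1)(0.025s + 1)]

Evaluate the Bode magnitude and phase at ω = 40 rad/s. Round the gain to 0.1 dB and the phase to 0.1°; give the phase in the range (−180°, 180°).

At ω = 40 rad/s:
zero (1 + j40·0.005) = 1 + j0.2 → |·| ≈ 1.0198, ∠ ≈ 11.31°
pole (1 + j40·0.2) = 1 + j8 → |·| ≈ 8.0623, ∠ ≈ 82.87°
pole (1 + j40·0.025) = 1 + j1 → |·| ≈ 1.4142, ∠ ≈ 45.00°
|G| = 200 · 1.0198 / (8.0623 · 1.4142) ≈ 17.889
Gain = 20 log₁₀(17.889) ≈ 25.05 dB
∠G = (11.31°) − (82.87° + 45.00°) = -116.56°

25.1 dB, -116.6°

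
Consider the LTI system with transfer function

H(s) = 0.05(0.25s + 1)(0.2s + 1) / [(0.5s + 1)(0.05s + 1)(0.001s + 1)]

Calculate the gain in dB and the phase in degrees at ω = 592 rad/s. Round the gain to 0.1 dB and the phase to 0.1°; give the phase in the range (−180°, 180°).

At ω = 592 rad/s:
zero (1 + j592·0.25) = 1 + j148 → |·| ≈ 148, ∠ ≈ 89.61°
zero (1 + j592·0.2) = 1 + j118.4 → |·| ≈ 118.4, ∠ ≈ 89.52°
pole (1 + j592·0.5) = 1 + j296 → |·| ≈ 296, ∠ ≈ 89.81°
pole (1 + j592·0.05) = 1 + j29.6 → |·| ≈ 29.617, ∠ ≈ 88.07°
pole (1 + j592·0.001) = 1 + j0.592 → |·| ≈ 1.1621, ∠ ≈ 30.63°
|H| = 0.05 · 148 · 118.4 / (296 · 29.617 · 1.1621) ≈ 0.086002
Gain = 20 log₁₀(0.086002) ≈ -21.31 dB
∠H = (89.61° + 89.52°) − (89.81° + 88.07° + 30.63°) = -29.38°

-21.3 dB, -29.4°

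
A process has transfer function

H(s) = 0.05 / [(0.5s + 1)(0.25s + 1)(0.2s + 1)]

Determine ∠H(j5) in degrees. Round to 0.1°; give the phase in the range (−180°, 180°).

-164.5°

At ω = 5 rad/s:
pole (1 + j5·0.5) = 1 + j2.5 → |·| ≈ 2.6926, ∠ ≈ 68.20°
pole (1 + j5·0.25) = 1 + j1.25 → |·| ≈ 1.6008, ∠ ≈ 51.34°
pole (1 + j5·0.2) = 1 + j1 → |·| ≈ 1.4142, ∠ ≈ 45.00°
∠H = (0°) − (68.20° + 51.34° + 45.00°) = -164.54°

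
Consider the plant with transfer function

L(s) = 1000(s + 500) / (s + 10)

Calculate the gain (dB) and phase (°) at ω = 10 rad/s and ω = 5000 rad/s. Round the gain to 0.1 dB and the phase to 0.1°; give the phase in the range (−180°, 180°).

ω = 10: 91.0 dB, -43.9°; ω = 5000: 60.0 dB, -5.6°

At s = jω = j10:
zero (s+500): 500 + j10 → |·| = √(500²+10²) = √250100 ≈ 500.1, ∠ = arctan(10/500) ≈ 1.15°
pole (s+10): 10 + j10 → |·| = √(10²+10²) = √200 ≈ 14.142, ∠ = arctan(10/10) ≈ 45.00°
|L| = 1000 · 500.1 / 14.142 ≈ 35363
Gain = 20 log₁₀(35363) ≈ 90.97 dB
∠L = 1.15° − 45.00° = -43.85°

At s = jω = j5000:
zero (s+500): 500 + j5000 → |·| = √(500²+5000²) = √25250000 ≈ 5024.9, ∠ = arctan(5000/500) ≈ 84.29°
pole (s+10): 10 + j5000 → |·| = √(10²+5000²) = √25000100 ≈ 5000, ∠ = arctan(5000/10) ≈ 89.89°
|L| = 1000 · 5024.9 / 5000 ≈ 1005
Gain = 20 log₁₀(1005) ≈ 60.04 dB
∠L = 84.29° − 89.89° = -5.60°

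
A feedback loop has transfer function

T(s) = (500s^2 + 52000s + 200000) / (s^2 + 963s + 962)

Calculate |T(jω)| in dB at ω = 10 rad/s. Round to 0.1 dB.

35.0 dB

Substitute s = j10:
Numerator: 500(j10)^2 + 52000(j10) + 200000 = 150000 + j520000
Denominator: (j10)^2 + 963(j10) + 962 = 862 + j9630
|N| = √(150000² + 520000²) ≈ 5.412e+05, ∠N ≈ 73.91°
|D| = √(862² + 9630²) ≈ 9668.5, ∠D ≈ 84.88°
|T| = 5.412e+05 / 9668.5 ≈ 55.976
Gain = 20 log₁₀(55.976) ≈ 34.96 dB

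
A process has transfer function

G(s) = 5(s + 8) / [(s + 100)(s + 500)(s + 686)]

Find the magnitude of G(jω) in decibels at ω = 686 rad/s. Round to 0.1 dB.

At s = jω = j686:
zero (s+8): 8 + j686 → |·| = √(8²+686²) = √470660 ≈ 686.05, ∠ = arctan(686/8) ≈ 89.33°
pole (s+100): 100 + j686 → |·| = √(100²+686²) = √480596 ≈ 693.25, ∠ = arctan(686/100) ≈ 81.71°
pole (s+500): 500 + j686 → |·| = √(500²+686²) = √720596 ≈ 848.88, ∠ = arctan(686/500) ≈ 53.91°
pole (s+686): 686 + j686 → |·| = √(686²+686²) = √941192 ≈ 970.15, ∠ = arctan(686/686) ≈ 45.00°
|G| = 5 · 686.05 / 5.7092e+08 ≈ 6.0083e-06
Gain = 20 log₁₀(6.0083e-06) ≈ -104.42 dB

-104.4 dB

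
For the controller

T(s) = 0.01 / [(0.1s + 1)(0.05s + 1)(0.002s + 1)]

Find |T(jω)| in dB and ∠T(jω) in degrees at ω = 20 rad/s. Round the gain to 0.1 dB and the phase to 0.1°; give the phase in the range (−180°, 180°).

-50.0 dB, -110.7°

At ω = 20 rad/s:
pole (1 + j20·0.1) = 1 + j2 → |·| ≈ 2.2361, ∠ ≈ 63.43°
pole (1 + j20·0.05) = 1 + j1 → |·| ≈ 1.4142, ∠ ≈ 45.00°
pole (1 + j20·0.002) = 1 + j0.04 → |·| ≈ 1.0008, ∠ ≈ 2.29°
|T| = 0.01 · 1 / (2.2361 · 1.4142 · 1.0008) ≈ 0.0031597
Gain = 20 log₁₀(0.0031597) ≈ -50.01 dB
∠T = (0°) − (63.43° + 45.00° + 2.29°) = -110.72°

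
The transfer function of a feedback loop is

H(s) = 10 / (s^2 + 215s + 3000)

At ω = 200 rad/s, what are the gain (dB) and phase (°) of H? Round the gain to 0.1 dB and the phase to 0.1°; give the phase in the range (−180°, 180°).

-75.1 dB, -130.7°

Substitute s = j200:
Numerator: 10 = 10 + j0
Denominator: (j200)^2 + 215(j200) + 3000 = -37000 + j43000
|N| = √(10² + 0²) ≈ 10, ∠N ≈ 0.00°
|D| = √(37000² + 43000²) ≈ 56727, ∠D ≈ 130.71°
|H| = 10 / 56727 ≈ 0.00017628
Gain = 20 log₁₀(0.00017628) ≈ -75.08 dB
∠H = 0.00° − 130.71° = -130.71°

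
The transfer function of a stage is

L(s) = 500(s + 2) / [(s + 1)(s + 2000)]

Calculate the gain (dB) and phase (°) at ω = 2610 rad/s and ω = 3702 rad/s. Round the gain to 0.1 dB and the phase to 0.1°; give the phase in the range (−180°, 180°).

ω = 2610: -16.4 dB, -52.6°; ω = 3702: -18.5 dB, -61.6°

At s = jω = j2610:
zero (s+2): 2 + j2610 → |·| = √(2²+2610²) = √6812104 ≈ 2610, ∠ = arctan(2610/2) ≈ 89.96°
pole (s+1): 1 + j2610 → |·| = √(1²+2610²) = √6812101 ≈ 2610, ∠ = arctan(2610/1) ≈ 89.98°
pole (s+2000): 2000 + j2610 → |·| = √(2000²+2610²) = √10812100 ≈ 3288.2, ∠ = arctan(2610/2000) ≈ 52.54°
|L| = 500 · 2610 / 8.5822e+06 ≈ 0.15206
Gain = 20 log₁₀(0.15206) ≈ -16.36 dB
∠L = 89.96° − 142.52° = -52.56°

At s = jω = j3702:
zero (s+2): 2 + j3702 → |·| = √(2²+3702²) = √13704808 ≈ 3702, ∠ = arctan(3702/2) ≈ 89.97°
pole (s+1): 1 + j3702 → |·| = √(1²+3702²) = √13704805 ≈ 3702, ∠ = arctan(3702/1) ≈ 89.98°
pole (s+2000): 2000 + j3702 → |·| = √(2000²+3702²) = √17704804 ≈ 4207.7, ∠ = arctan(3702/2000) ≈ 61.62°
|L| = 500 · 3702 / 1.5577e+07 ≈ 0.11883
Gain = 20 log₁₀(0.11883) ≈ -18.50 dB
∠L = 89.97° − 151.60° = -61.63°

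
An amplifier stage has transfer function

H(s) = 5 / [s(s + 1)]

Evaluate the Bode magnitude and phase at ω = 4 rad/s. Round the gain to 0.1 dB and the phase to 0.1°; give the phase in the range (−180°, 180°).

-10.4 dB, -166.0°

At s = jω = j4:
pole (s+1): 1 + j4 → |·| = √(1²+4²) = √17 ≈ 4.1231, ∠ = arctan(4/1) ≈ 75.96°
pole at origin: |s| = 4, ∠ = 90.00° (in denominator)
|H| = 5 / 16.492 ≈ 0.30318
Gain = 20 log₁₀(0.30318) ≈ -10.37 dB
∠H = 0.00° − 165.96° = -165.96°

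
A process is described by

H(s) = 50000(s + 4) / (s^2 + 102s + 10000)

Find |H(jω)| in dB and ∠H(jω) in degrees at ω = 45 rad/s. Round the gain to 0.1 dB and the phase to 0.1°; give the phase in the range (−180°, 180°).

47.8 dB, 55.0°

At s = jω = j45:
zero (s+4): 4 + j45 → |·| = √(4²+45²) = √2041 ≈ 45.177, ∠ = arctan(45/4) ≈ 84.92°
quadratic: (j45)² + 102·j45 + 10000 = 7975 + j4590 → |·| ≈ 9201.6, ∠ ≈ 29.92°
|H| = 50000 · 45.177 / 9201.6 ≈ 245.48
Gain = 20 log₁₀(245.48) ≈ 47.80 dB
∠H = 84.92° − 29.92° = 55.00°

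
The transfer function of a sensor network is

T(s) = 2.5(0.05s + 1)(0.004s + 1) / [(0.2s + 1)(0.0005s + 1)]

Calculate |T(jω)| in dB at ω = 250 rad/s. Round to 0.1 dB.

At ω = 250 rad/s:
zero (1 + j250·0.05) = 1 + j12.5 → |·| ≈ 12.54, ∠ ≈ 85.43°
zero (1 + j250·0.004) = 1 + j1 → |·| ≈ 1.4142, ∠ ≈ 45.00°
pole (1 + j250·0.2) = 1 + j50 → |·| ≈ 50.01, ∠ ≈ 88.85°
pole (1 + j250·0.0005) = 1 + j0.125 → |·| ≈ 1.0078, ∠ ≈ 7.13°
|T| = 2.5 · 12.54 · 1.4142 / (50.01 · 1.0078) ≈ 0.87966
Gain = 20 log₁₀(0.87966) ≈ -1.11 dB

-1.1 dB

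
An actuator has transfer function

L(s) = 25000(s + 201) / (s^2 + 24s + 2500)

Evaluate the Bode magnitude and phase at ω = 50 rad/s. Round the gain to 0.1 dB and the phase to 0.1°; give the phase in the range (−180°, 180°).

At s = jω = j50:
zero (s+201): 201 + j50 → |·| = √(201²+50²) = √42901 ≈ 207.13, ∠ = arctan(50/201) ≈ 13.97°
quadratic: (j50)² + 24·j50 + 2500 = 0 + j1200 → |·| ≈ 1200, ∠ ≈ 90.00°
|L| = 25000 · 207.13 / 1200 ≈ 4315.2
Gain = 20 log₁₀(4315.2) ≈ 72.70 dB
∠L = 13.97° − 90.00° = -76.03°

72.7 dB, -76.0°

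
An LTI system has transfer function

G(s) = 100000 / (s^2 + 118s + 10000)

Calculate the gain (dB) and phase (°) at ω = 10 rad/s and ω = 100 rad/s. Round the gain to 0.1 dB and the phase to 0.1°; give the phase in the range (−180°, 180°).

ω = 10: 20.0 dB, -6.8°; ω = 100: 18.6 dB, -90.0°

At s = jω = j10:
quadratic: (j10)² + 118·j10 + 10000 = 9900 + j1180 → |·| ≈ 9970.1, ∠ ≈ 6.80°
|G| = 100000 / 9970.1 ≈ 10.03
Gain = 20 log₁₀(10.03) ≈ 20.03 dB
∠G = 0.00° − 6.80° = -6.80°

At s = jω = j100:
quadratic: (j100)² + 118·j100 + 10000 = 0 + j11800 → |·| ≈ 11800, ∠ ≈ 90.00°
|G| = 100000 / 11800 ≈ 8.4746
Gain = 20 log₁₀(8.4746) ≈ 18.56 dB
∠G = 0.00° − 90.00° = -90.00°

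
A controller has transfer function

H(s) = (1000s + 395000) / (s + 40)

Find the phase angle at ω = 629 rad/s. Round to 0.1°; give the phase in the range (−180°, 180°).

Substitute s = j629:
Numerator: 1000(j629) + 395000 = 395000 + j629000
Denominator: (j629) + 40 = 40 + j629
|N| = √(395000² + 629000²) ≈ 7.4274e+05, ∠N ≈ 57.87°
|D| = √(40² + 629²) ≈ 630.27, ∠D ≈ 86.36°
∠H = 57.87° − 86.36° = -28.49°

-28.5°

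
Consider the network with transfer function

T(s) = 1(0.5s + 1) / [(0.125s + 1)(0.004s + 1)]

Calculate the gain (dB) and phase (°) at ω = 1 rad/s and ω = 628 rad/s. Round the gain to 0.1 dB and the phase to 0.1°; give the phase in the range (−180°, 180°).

ω = 1: 0.9 dB, 19.2°; ω = 628: 3.4 dB, -67.7°

At ω = 1 rad/s:
zero (1 + j1·0.5) = 1 + j0.5 → |·| ≈ 1.118, ∠ ≈ 26.57°
pole (1 + j1·0.125) = 1 + j0.125 → |·| ≈ 1.0078, ∠ ≈ 7.13°
pole (1 + j1·0.004) = 1 + j0.004 → |·| ≈ 1, ∠ ≈ 0.23°
|T| = 1 · 1.118 / (1.0078 · 1) ≈ 1.1093
Gain = 20 log₁₀(1.1093) ≈ 0.90 dB
∠T = (26.57°) − (7.13° + 0.23°) = 19.21°

At ω = 628 rad/s:
zero (1 + j628·0.5) = 1 + j314 → |·| ≈ 314, ∠ ≈ 89.82°
pole (1 + j628·0.125) = 1 + j78.5 → |·| ≈ 78.506, ∠ ≈ 89.27°
pole (1 + j628·0.004) = 1 + j2.512 → |·| ≈ 2.7037, ∠ ≈ 68.29°
|T| = 1 · 314 / (78.506 · 2.7037) ≈ 1.4793
Gain = 20 log₁₀(1.4793) ≈ 3.40 dB
∠T = (89.82°) − (89.27° + 68.29°) = -67.74°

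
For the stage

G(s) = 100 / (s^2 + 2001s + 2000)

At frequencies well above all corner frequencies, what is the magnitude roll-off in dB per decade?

-40 dB/decade

Each pole contributes −20 dB/decade at high frequency; each zero contributes +20 dB/decade.
Net: 0 zero(s) − 2 pole(s) → -40 dB/decade.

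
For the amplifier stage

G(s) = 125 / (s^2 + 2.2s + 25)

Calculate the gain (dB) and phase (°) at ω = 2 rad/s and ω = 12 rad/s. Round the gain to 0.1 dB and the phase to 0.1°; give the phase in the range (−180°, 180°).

At s = jω = j2:
quadratic: (j2)² + 2.2·j2 + 25 = 21 + j4.4 → |·| ≈ 21.456, ∠ ≈ 11.83°
|G| = 125 / 21.456 ≈ 5.8259
Gain = 20 log₁₀(5.8259) ≈ 15.31 dB
∠G = 0.00° − 11.83° = -11.83°

At s = jω = j12:
quadratic: (j12)² + 2.2·j12 + 25 = -119 + j26.4 → |·| ≈ 121.89, ∠ ≈ 167.49°
|G| = 125 / 121.89 ≈ 1.0255
Gain = 20 log₁₀(1.0255) ≈ 0.22 dB
∠G = 0.00° − 167.49° = -167.49°

ω = 2: 15.3 dB, -11.8°; ω = 12: 0.2 dB, -167.5°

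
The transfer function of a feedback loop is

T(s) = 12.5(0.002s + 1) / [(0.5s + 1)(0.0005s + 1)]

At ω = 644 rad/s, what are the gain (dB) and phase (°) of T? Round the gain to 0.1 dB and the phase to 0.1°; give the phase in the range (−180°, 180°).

-24.4 dB, -55.5°

At ω = 644 rad/s:
zero (1 + j644·0.002) = 1 + j1.288 → |·| ≈ 1.6306, ∠ ≈ 52.17°
pole (1 + j644·0.5) = 1 + j322 → |·| ≈ 322, ∠ ≈ 89.82°
pole (1 + j644·0.0005) = 1 + j0.322 → |·| ≈ 1.0506, ∠ ≈ 17.85°
|T| = 12.5 · 1.6306 / (322 · 1.0506) ≈ 0.060251
Gain = 20 log₁₀(0.060251) ≈ -24.40 dB
∠T = (52.17°) − (89.82° + 17.85°) = -55.50°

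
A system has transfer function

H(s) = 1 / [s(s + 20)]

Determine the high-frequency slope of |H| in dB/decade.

Each pole contributes −20 dB/decade at high frequency; each zero contributes +20 dB/decade.
Net: 0 zero(s) − 2 pole(s) → -40 dB/decade.

-40 dB/decade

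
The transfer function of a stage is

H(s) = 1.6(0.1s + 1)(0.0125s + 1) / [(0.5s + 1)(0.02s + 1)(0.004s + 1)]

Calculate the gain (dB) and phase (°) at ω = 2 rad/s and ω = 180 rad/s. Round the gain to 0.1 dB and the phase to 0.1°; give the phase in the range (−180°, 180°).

At ω = 2 rad/s:
zero (1 + j2·0.1) = 1 + j0.2 → |·| ≈ 1.0198, ∠ ≈ 11.31°
zero (1 + j2·0.0125) = 1 + j0.025 → |·| ≈ 1.0003, ∠ ≈ 1.43°
pole (1 + j2·0.5) = 1 + j1 → |·| ≈ 1.4142, ∠ ≈ 45.00°
pole (1 + j2·0.02) = 1 + j0.04 → |·| ≈ 1.0008, ∠ ≈ 2.29°
pole (1 + j2·0.004) = 1 + j0.008 → |·| ≈ 1, ∠ ≈ 0.46°
|H| = 1.6 · 1.0198 · 1.0003 / (1.4142 · 1.0008 · 1) ≈ 1.1532
Gain = 20 log₁₀(1.1532) ≈ 1.24 dB
∠H = (11.31° + 1.43°) − (45.00° + 2.29° + 0.46°) = -35.01°

At ω = 180 rad/s:
zero (1 + j180·0.1) = 1 + j18 → |·| ≈ 18.028, ∠ ≈ 86.82°
zero (1 + j180·0.0125) = 1 + j2.25 → |·| ≈ 2.4622, ∠ ≈ 66.04°
pole (1 + j180·0.5) = 1 + j90 → |·| ≈ 90.006, ∠ ≈ 89.36°
pole (1 + j180·0.02) = 1 + j3.6 → |·| ≈ 3.7363, ∠ ≈ 74.48°
pole (1 + j180·0.004) = 1 + j0.72 → |·| ≈ 1.2322, ∠ ≈ 35.75°
|H| = 1.6 · 18.028 · 2.4622 / (90.006 · 3.7363 · 1.2322) ≈ 0.17139
Gain = 20 log₁₀(0.17139) ≈ -15.32 dB
∠H = (86.82° + 66.04°) − (89.36° + 74.48° + 35.75°) = -46.73°

ω = 2: 1.2 dB, -35.0°; ω = 180: -15.3 dB, -46.7°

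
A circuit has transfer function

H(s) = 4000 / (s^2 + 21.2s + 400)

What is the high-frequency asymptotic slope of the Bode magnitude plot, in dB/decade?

Each pole contributes −20 dB/decade at high frequency; each zero contributes +20 dB/decade.
Net: 0 zero(s) − 2 pole(s) → -40 dB/decade.

-40 dB/decade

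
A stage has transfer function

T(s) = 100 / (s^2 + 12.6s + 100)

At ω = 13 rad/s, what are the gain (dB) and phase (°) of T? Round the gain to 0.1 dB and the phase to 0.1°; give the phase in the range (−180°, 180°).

At s = jω = j13:
quadratic: (j13)² + 12.6·j13 + 100 = -69 + j163.8 → |·| ≈ 177.74, ∠ ≈ 112.84°
|T| = 100 / 177.74 ≈ 0.56262
Gain = 20 log₁₀(0.56262) ≈ -5.00 dB
∠T = 0.00° − 112.84° = -112.84°

-5.0 dB, -112.8°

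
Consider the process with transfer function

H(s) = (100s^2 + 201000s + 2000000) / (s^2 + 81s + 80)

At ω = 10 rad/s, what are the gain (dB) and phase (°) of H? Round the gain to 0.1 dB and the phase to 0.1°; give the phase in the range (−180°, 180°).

Substitute s = j10:
Numerator: 100(j10)^2 + 201000(j10) + 2000000 = 1990000 + j2010000
Denominator: (j10)^2 + 81(j10) + 80 = -20 + j810
|N| = √(1990000² + 2010000²) ≈ 2.8285e+06, ∠N ≈ 45.29°
|D| = √(20² + 810²) ≈ 810.25, ∠D ≈ 91.41°
|H| = 2.8285e+06 / 810.25 ≈ 3490.9
Gain = 20 log₁₀(3490.9) ≈ 70.86 dB
∠H = 45.29° − 91.41° = -46.12°

70.9 dB, -46.1°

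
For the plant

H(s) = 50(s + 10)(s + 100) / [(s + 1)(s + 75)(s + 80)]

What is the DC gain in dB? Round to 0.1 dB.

H(0) = 50·10·100 / (1·75·80) ≈ 8.3333
20 log₁₀(8.3333) ≈ 18.42 dB

18.4 dB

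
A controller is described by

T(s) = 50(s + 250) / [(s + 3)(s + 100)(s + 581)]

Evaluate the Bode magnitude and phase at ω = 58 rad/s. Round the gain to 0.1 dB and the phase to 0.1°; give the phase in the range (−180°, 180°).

-49.7 dB, -109.8°

At s = jω = j58:
zero (s+250): 250 + j58 → |·| = √(250²+58²) = √65864 ≈ 256.64, ∠ = arctan(58/250) ≈ 13.06°
pole (s+3): 3 + j58 → |·| = √(3²+58²) = √3373 ≈ 58.078, ∠ = arctan(58/3) ≈ 87.04°
pole (s+100): 100 + j58 → |·| = √(100²+58²) = √13364 ≈ 115.6, ∠ = arctan(58/100) ≈ 30.11°
pole (s+581): 581 + j58 → |·| = √(581²+58²) = √340925 ≈ 583.89, ∠ = arctan(58/581) ≈ 5.70°
|T| = 50 · 256.64 / 3.9201e+06 ≈ 0.0032734
Gain = 20 log₁₀(0.0032734) ≈ -49.70 dB
∠T = 13.06° − 122.85° = -109.79°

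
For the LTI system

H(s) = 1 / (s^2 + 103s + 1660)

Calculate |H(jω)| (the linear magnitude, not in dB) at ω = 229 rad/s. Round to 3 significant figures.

1.79e-05

Substitute s = j229:
Numerator: 1 = 1 + j0
Denominator: (j229)^2 + 103(j229) + 1660 = -50781 + j23587
|N| = √(1² + 0²) ≈ 1, ∠N ≈ 0.00°
|D| = √(50781² + 23587²) ≈ 55992, ∠D ≈ 155.09°
|H| = 1 / 55992 ≈ 1.786e-05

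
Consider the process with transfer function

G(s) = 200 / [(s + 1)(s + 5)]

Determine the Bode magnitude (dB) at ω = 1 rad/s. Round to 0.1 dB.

At s = jω = j1:
pole (s+1): 1 + j1 → |·| = √(1²+1²) = √2 ≈ 1.4142, ∠ = arctan(1/1) ≈ 45.00°
pole (s+5): 5 + j1 → |·| = √(5²+1²) = √26 ≈ 5.099, ∠ = arctan(1/5) ≈ 11.31°
|G| = 200 / 7.211 ≈ 27.735
Gain = 20 log₁₀(27.735) ≈ 28.86 dB

28.9 dB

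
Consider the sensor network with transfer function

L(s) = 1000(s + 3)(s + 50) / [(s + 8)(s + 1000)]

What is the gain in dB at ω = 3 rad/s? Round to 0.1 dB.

27.9 dB

At s = jω = j3:
zero (s+3): 3 + j3 → |·| = √(3²+3²) = √18 ≈ 4.2426, ∠ = arctan(3/3) ≈ 45.00°
zero (s+50): 50 + j3 → |·| = √(50²+3²) = √2509 ≈ 50.09, ∠ = arctan(3/50) ≈ 3.43°
pole (s+8): 8 + j3 → |·| = √(8²+3²) = √73 ≈ 8.544, ∠ = arctan(3/8) ≈ 20.56°
pole (s+1000): 1000 + j3 → |·| = √(1000²+3²) = √1000009 ≈ 1000, ∠ = arctan(3/1000) ≈ 0.17°
|L| = 1000 · 212.51 / 8544 ≈ 24.872
Gain = 20 log₁₀(24.872) ≈ 27.91 dB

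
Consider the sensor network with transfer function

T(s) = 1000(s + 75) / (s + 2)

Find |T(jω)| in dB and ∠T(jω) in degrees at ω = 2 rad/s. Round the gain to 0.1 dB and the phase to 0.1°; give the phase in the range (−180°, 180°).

At s = jω = j2:
zero (s+75): 75 + j2 → |·| = √(75²+2²) = √5629 ≈ 75.027, ∠ = arctan(2/75) ≈ 1.53°
pole (s+2): 2 + j2 → |·| = √(2²+2²) = √8 ≈ 2.8284, ∠ = arctan(2/2) ≈ 45.00°
|T| = 1000 · 75.027 / 2.8284 ≈ 26526
Gain = 20 log₁₀(26526) ≈ 88.47 dB
∠T = 1.53° − 45.00° = -43.47°

88.5 dB, -43.5°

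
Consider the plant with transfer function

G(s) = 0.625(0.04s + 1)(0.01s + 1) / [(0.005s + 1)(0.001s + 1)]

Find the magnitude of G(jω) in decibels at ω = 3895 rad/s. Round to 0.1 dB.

At ω = 3895 rad/s:
zero (1 + j3895·0.04) = 1 + j155.8 → |·| ≈ 155.8, ∠ ≈ 89.63°
zero (1 + j3895·0.01) = 1 + j38.95 → |·| ≈ 38.963, ∠ ≈ 88.53°
pole (1 + j3895·0.005) = 1 + j19.475 → |·| ≈ 19.501, ∠ ≈ 87.06°
pole (1 + j3895·0.001) = 1 + j3.895 → |·| ≈ 4.0213, ∠ ≈ 75.60°
|G| = 0.625 · 155.8 · 38.963 / (19.501 · 4.0213) ≈ 48.381
Gain = 20 log₁₀(48.381) ≈ 33.69 dB

33.7 dB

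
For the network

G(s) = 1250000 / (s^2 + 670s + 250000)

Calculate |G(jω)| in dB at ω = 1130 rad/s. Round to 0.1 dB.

-0.2 dB

At s = jω = j1130:
quadratic: (j1130)² + 670·j1130 + 250000 = -1026900 + j757100 → |·| ≈ 1.2758e+06, ∠ ≈ 143.60°
|G| = 1250000 / 1.2758e+06 ≈ 0.97978
Gain = 20 log₁₀(0.97978) ≈ -0.18 dB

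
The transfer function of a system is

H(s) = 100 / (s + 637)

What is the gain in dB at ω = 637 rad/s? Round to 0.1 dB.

At s = jω = j637:
pole (s+637): 637 + j637 → |·| = √(637²+637²) = √811538 ≈ 900.85, ∠ = arctan(637/637) ≈ 45.00°
|H| = 100 / 900.85 ≈ 0.11101
Gain = 20 log₁₀(0.11101) ≈ -19.09 dB

-19.1 dB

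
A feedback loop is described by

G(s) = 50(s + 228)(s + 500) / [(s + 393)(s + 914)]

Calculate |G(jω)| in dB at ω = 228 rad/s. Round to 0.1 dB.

26.3 dB

At s = jω = j228:
zero (s+228): 228 + j228 → |·| = √(228²+228²) = √103968 ≈ 322.44, ∠ = arctan(228/228) ≈ 45.00°
zero (s+500): 500 + j228 → |·| = √(500²+228²) = √301984 ≈ 549.53, ∠ = arctan(228/500) ≈ 24.51°
pole (s+393): 393 + j228 → |·| = √(393²+228²) = √206433 ≈ 454.35, ∠ = arctan(228/393) ≈ 30.12°
pole (s+914): 914 + j228 → |·| = √(914²+228²) = √887380 ≈ 942.01, ∠ = arctan(228/914) ≈ 14.01°
|G| = 50 · 1.7719e+05 / 4.28e+05 ≈ 20.7
Gain = 20 log₁₀(20.7) ≈ 26.32 dB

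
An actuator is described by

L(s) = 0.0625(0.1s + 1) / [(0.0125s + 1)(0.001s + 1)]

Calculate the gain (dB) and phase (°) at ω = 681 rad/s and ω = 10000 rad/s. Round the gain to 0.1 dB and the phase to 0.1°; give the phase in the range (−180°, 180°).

At ω = 681 rad/s:
zero (1 + j681·0.1) = 1 + j68.1 → |·| ≈ 68.107, ∠ ≈ 89.16°
pole (1 + j681·0.0125) = 1 + j8.5125 → |·| ≈ 8.571, ∠ ≈ 83.30°
pole (1 + j681·0.001) = 1 + j0.681 → |·| ≈ 1.2099, ∠ ≈ 34.25°
|L| = 0.0625 · 68.107 / (8.571 · 1.2099) ≈ 0.41048
Gain = 20 log₁₀(0.41048) ≈ -7.73 dB
∠L = (89.16°) − (83.30° + 34.25°) = -28.39°

At ω = 10000 rad/s:
zero (1 + j10000·0.1) = 1 + j1000 → |·| ≈ 1000, ∠ ≈ 89.94°
pole (1 + j10000·0.0125) = 1 + j125 → |·| ≈ 125, ∠ ≈ 89.54°
pole (1 + j10000·0.001) = 1 + j10 → |·| ≈ 10.05, ∠ ≈ 84.29°
|L| = 0.0625 · 1000 / (125 · 10.05) ≈ 0.049751
Gain = 20 log₁₀(0.049751) ≈ -26.06 dB
∠L = (89.94°) − (89.54° + 84.29°) = -83.89°

ω = 681: -7.7 dB, -28.4°; ω = 10000: -26.1 dB, -83.9°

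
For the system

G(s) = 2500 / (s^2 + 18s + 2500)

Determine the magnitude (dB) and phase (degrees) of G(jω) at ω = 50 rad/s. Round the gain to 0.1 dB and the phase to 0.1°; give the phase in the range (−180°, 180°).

8.9 dB, -90.0°

At s = jω = j50:
quadratic: (j50)² + 18·j50 + 2500 = 0 + j900 → |·| ≈ 900, ∠ ≈ 90.00°
|G| = 2500 / 900 ≈ 2.7778
Gain = 20 log₁₀(2.7778) ≈ 8.87 dB
∠G = 0.00° − 90.00° = -90.00°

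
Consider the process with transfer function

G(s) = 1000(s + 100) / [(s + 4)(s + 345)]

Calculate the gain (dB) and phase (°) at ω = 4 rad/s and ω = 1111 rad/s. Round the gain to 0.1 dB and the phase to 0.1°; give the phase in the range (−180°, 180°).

ω = 4: 34.2 dB, -43.4°; ω = 1111: -1.3 dB, -77.7°

At s = jω = j4:
zero (s+100): 100 + j4 → |·| = √(100²+4²) = √10016 ≈ 100.08, ∠ = arctan(4/100) ≈ 2.29°
pole (s+4): 4 + j4 → |·| = √(4²+4²) = √32 ≈ 5.6569, ∠ = arctan(4/4) ≈ 45.00°
pole (s+345): 345 + j4 → |·| = √(345²+4²) = √119041 ≈ 345.02, ∠ = arctan(4/345) ≈ 0.66°
|G| = 1000 · 100.08 / 1951.7 ≈ 51.278
Gain = 20 log₁₀(51.278) ≈ 34.20 dB
∠G = 2.29° − 45.66° = -43.37°

At s = jω = j1111:
zero (s+100): 100 + j1111 → |·| = √(100²+1111²) = √1244321 ≈ 1115.5, ∠ = arctan(1111/100) ≈ 84.86°
pole (s+4): 4 + j1111 → |·| = √(4²+1111²) = √1234337 ≈ 1111, ∠ = arctan(1111/4) ≈ 89.79°
pole (s+345): 345 + j1111 → |·| = √(345²+1111²) = √1353346 ≈ 1163.3, ∠ = arctan(1111/345) ≈ 72.75°
|G| = 1000 · 1115.5 / 1.2924e+06 ≈ 0.86312
Gain = 20 log₁₀(0.86312) ≈ -1.28 dB
∠G = 84.86° − 162.54° = -77.68°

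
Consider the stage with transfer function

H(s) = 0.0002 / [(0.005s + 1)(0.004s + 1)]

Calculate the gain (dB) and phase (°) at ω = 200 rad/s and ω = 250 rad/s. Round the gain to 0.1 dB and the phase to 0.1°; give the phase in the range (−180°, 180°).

ω = 200: -79.1 dB, -83.7°; ω = 250: -81.1 dB, -96.3°

At ω = 200 rad/s:
pole (1 + j200·0.005) = 1 + j1 → |·| ≈ 1.4142, ∠ ≈ 45.00°
pole (1 + j200·0.004) = 1 + j0.8 → |·| ≈ 1.2806, ∠ ≈ 38.66°
|H| = 0.0002 · 1 / (1.4142 · 1.2806) ≈ 0.00011043
Gain = 20 log₁₀(0.00011043) ≈ -79.14 dB
∠H = (0°) − (45.00° + 38.66°) = -83.66°

At ω = 250 rad/s:
pole (1 + j250·0.005) = 1 + j1.25 → |·| ≈ 1.6008, ∠ ≈ 51.34°
pole (1 + j250·0.004) = 1 + j1 → |·| ≈ 1.4142, ∠ ≈ 45.00°
|H| = 0.0002 · 1 / (1.6008 · 1.4142) ≈ 8.8345e-05
Gain = 20 log₁₀(8.8345e-05) ≈ -81.08 dB
∠H = (0°) − (51.34° + 45.00°) = -96.34°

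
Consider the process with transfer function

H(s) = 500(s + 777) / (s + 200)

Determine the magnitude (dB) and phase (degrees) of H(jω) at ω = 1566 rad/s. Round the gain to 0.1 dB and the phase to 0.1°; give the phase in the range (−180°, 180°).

At s = jω = j1566:
zero (s+777): 777 + j1566 → |·| = √(777²+1566²) = √3056085 ≈ 1748.2, ∠ = arctan(1566/777) ≈ 63.61°
pole (s+200): 200 + j1566 → |·| = √(200²+1566²) = √2492356 ≈ 1578.7, ∠ = arctan(1566/200) ≈ 82.72°
|H| = 500 · 1748.2 / 1578.7 ≈ 553.68
Gain = 20 log₁₀(553.68) ≈ 54.87 dB
∠H = 63.61° − 82.72° = -19.11°

54.9 dB, -19.1°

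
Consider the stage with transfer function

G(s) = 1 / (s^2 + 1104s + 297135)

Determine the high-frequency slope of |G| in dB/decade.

-40 dB/decade

Each pole contributes −20 dB/decade at high frequency; each zero contributes +20 dB/decade.
Net: 0 zero(s) − 2 pole(s) → -40 dB/decade.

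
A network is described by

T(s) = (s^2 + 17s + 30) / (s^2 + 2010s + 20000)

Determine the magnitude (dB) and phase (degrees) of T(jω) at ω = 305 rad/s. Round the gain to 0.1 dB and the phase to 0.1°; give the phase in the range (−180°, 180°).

Substitute s = j305:
Numerator: (j305)^2 + 17(j305) + 30 = -92995 + j5185
Denominator: (j305)^2 + 2010(j305) + 20000 = -73025 + j613050
|N| = √(92995² + 5185²) ≈ 93139, ∠N ≈ 176.81°
|D| = √(73025² + 613050²) ≈ 6.1738e+05, ∠D ≈ 96.79°
|T| = 93139 / 6.1738e+05 ≈ 0.15086
Gain = 20 log₁₀(0.15086) ≈ -16.43 dB
∠T = 176.81° − 96.79° = 80.02°

-16.4 dB, 80.0°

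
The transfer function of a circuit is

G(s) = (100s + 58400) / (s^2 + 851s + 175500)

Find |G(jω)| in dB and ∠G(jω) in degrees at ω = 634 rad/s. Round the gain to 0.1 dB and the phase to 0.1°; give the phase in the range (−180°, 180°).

-16.6 dB, -65.4°

Substitute s = j634:
Numerator: 100(j634) + 58400 = 58400 + j63400
Denominator: (j634)^2 + 851(j634) + 175500 = -226456 + j539534
|N| = √(58400² + 63400²) ≈ 86198, ∠N ≈ 47.35°
|D| = √(226456² + 539534²) ≈ 5.8513e+05, ∠D ≈ 112.77°
|G| = 86198 / 5.8513e+05 ≈ 0.14731
Gain = 20 log₁₀(0.14731) ≈ -16.64 dB
∠G = 47.35° − 112.77° = -65.42°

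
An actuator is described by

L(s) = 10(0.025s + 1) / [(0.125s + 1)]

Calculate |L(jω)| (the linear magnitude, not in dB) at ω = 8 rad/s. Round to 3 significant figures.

At ω = 8 rad/s:
zero (1 + j8·0.025) = 1 + j0.2 → |·| ≈ 1.0198, ∠ ≈ 11.31°
pole (1 + j8·0.125) = 1 + j1 → |·| ≈ 1.4142, ∠ ≈ 45.00°
|L| = 10 · 1.0198 / (1.4142) ≈ 7.2111

7.21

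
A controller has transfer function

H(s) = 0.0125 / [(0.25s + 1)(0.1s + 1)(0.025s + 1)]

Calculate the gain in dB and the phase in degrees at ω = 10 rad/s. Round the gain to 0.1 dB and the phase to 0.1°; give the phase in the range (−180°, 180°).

-49.9 dB, -127.2°

At ω = 10 rad/s:
pole (1 + j10·0.25) = 1 + j2.5 → |·| ≈ 2.6926, ∠ ≈ 68.20°
pole (1 + j10·0.1) = 1 + j1 → |·| ≈ 1.4142, ∠ ≈ 45.00°
pole (1 + j10·0.025) = 1 + j0.25 → |·| ≈ 1.0308, ∠ ≈ 14.04°
|H| = 0.0125 · 1 / (2.6926 · 1.4142 · 1.0308) ≈ 0.0031846
Gain = 20 log₁₀(0.0031846) ≈ -49.94 dB
∠H = (0°) − (68.20° + 45.00° + 14.04°) = -127.24°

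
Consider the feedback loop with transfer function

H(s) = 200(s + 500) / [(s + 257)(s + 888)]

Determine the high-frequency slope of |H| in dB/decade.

Each pole contributes −20 dB/decade at high frequency; each zero contributes +20 dB/decade.
Net: 1 zero(s) − 2 pole(s) → -20 dB/decade.

-20 dB/decade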